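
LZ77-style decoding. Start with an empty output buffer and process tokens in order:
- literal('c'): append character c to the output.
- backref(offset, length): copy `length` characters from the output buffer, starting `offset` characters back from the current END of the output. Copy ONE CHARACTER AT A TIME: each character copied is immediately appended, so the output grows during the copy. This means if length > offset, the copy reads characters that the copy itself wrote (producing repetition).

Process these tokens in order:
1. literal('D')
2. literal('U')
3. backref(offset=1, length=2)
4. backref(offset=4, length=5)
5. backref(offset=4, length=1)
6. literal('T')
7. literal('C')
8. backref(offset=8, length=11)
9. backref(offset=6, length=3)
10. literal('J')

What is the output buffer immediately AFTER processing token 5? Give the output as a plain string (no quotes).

Token 1: literal('D'). Output: "D"
Token 2: literal('U'). Output: "DU"
Token 3: backref(off=1, len=2) (overlapping!). Copied 'UU' from pos 1. Output: "DUUU"
Token 4: backref(off=4, len=5) (overlapping!). Copied 'DUUUD' from pos 0. Output: "DUUUDUUUD"
Token 5: backref(off=4, len=1). Copied 'U' from pos 5. Output: "DUUUDUUUDU"

Answer: DUUUDUUUDU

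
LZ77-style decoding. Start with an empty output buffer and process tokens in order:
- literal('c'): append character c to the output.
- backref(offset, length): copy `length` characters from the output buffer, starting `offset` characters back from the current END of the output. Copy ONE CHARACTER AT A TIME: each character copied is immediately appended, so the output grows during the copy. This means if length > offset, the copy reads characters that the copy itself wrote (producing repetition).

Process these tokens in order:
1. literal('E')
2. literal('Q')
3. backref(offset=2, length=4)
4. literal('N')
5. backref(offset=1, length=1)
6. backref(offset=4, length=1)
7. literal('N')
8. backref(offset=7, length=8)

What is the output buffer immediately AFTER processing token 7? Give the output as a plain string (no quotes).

Answer: EQEQEQNNEN

Derivation:
Token 1: literal('E'). Output: "E"
Token 2: literal('Q'). Output: "EQ"
Token 3: backref(off=2, len=4) (overlapping!). Copied 'EQEQ' from pos 0. Output: "EQEQEQ"
Token 4: literal('N'). Output: "EQEQEQN"
Token 5: backref(off=1, len=1). Copied 'N' from pos 6. Output: "EQEQEQNN"
Token 6: backref(off=4, len=1). Copied 'E' from pos 4. Output: "EQEQEQNNE"
Token 7: literal('N'). Output: "EQEQEQNNEN"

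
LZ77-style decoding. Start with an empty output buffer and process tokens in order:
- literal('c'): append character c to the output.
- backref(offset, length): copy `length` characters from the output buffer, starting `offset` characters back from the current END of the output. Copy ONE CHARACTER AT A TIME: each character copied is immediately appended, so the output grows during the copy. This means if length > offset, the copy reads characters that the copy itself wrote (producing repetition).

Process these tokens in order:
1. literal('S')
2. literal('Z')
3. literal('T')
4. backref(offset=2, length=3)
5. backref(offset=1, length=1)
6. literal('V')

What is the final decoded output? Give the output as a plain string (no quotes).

Token 1: literal('S'). Output: "S"
Token 2: literal('Z'). Output: "SZ"
Token 3: literal('T'). Output: "SZT"
Token 4: backref(off=2, len=3) (overlapping!). Copied 'ZTZ' from pos 1. Output: "SZTZTZ"
Token 5: backref(off=1, len=1). Copied 'Z' from pos 5. Output: "SZTZTZZ"
Token 6: literal('V'). Output: "SZTZTZZV"

Answer: SZTZTZZV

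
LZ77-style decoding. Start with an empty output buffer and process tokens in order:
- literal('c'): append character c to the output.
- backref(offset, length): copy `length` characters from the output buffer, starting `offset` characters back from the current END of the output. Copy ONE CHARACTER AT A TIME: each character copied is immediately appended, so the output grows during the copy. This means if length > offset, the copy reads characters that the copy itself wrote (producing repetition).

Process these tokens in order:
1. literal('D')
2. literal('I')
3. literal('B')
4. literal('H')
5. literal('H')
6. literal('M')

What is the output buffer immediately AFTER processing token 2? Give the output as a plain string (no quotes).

Token 1: literal('D'). Output: "D"
Token 2: literal('I'). Output: "DI"

Answer: DI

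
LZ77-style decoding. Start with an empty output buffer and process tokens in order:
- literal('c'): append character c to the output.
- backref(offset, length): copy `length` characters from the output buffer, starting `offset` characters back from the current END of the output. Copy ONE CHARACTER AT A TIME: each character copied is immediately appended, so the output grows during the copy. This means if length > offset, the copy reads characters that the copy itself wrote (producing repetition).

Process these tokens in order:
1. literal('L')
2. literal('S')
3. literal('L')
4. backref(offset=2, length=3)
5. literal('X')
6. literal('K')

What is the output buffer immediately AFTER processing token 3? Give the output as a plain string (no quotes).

Answer: LSL

Derivation:
Token 1: literal('L'). Output: "L"
Token 2: literal('S'). Output: "LS"
Token 3: literal('L'). Output: "LSL"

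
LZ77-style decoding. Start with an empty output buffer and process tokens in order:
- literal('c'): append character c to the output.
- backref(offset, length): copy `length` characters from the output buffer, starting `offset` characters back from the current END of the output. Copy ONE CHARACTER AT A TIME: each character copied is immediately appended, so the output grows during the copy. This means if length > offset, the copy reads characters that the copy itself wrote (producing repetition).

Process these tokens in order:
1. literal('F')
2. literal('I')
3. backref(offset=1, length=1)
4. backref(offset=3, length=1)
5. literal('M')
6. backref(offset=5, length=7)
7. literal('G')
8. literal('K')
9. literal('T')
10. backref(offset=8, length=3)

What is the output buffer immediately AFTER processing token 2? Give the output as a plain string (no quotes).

Token 1: literal('F'). Output: "F"
Token 2: literal('I'). Output: "FI"

Answer: FI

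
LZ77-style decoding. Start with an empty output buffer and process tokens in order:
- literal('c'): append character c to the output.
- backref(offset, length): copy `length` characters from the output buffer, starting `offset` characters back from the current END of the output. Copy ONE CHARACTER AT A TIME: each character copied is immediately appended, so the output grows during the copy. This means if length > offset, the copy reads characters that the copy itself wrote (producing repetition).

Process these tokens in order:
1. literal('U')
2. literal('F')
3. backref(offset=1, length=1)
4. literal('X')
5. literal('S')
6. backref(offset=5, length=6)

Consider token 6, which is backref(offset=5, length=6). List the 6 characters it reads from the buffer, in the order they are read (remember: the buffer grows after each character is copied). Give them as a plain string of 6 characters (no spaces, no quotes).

Answer: UFFXSU

Derivation:
Token 1: literal('U'). Output: "U"
Token 2: literal('F'). Output: "UF"
Token 3: backref(off=1, len=1). Copied 'F' from pos 1. Output: "UFF"
Token 4: literal('X'). Output: "UFFX"
Token 5: literal('S'). Output: "UFFXS"
Token 6: backref(off=5, len=6). Buffer before: "UFFXS" (len 5)
  byte 1: read out[0]='U', append. Buffer now: "UFFXSU"
  byte 2: read out[1]='F', append. Buffer now: "UFFXSUF"
  byte 3: read out[2]='F', append. Buffer now: "UFFXSUFF"
  byte 4: read out[3]='X', append. Buffer now: "UFFXSUFFX"
  byte 5: read out[4]='S', append. Buffer now: "UFFXSUFFXS"
  byte 6: read out[5]='U', append. Buffer now: "UFFXSUFFXSU"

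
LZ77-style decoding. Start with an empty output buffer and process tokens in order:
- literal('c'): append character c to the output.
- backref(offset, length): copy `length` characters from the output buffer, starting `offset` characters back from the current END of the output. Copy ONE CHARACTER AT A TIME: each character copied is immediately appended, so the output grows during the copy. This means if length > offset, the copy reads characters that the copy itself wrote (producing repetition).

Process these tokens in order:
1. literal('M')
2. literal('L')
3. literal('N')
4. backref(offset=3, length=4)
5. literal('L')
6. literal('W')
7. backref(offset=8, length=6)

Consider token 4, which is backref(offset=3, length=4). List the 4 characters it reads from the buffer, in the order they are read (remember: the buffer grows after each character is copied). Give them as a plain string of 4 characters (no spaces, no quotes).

Token 1: literal('M'). Output: "M"
Token 2: literal('L'). Output: "ML"
Token 3: literal('N'). Output: "MLN"
Token 4: backref(off=3, len=4). Buffer before: "MLN" (len 3)
  byte 1: read out[0]='M', append. Buffer now: "MLNM"
  byte 2: read out[1]='L', append. Buffer now: "MLNML"
  byte 3: read out[2]='N', append. Buffer now: "MLNMLN"
  byte 4: read out[3]='M', append. Buffer now: "MLNMLNM"

Answer: MLNM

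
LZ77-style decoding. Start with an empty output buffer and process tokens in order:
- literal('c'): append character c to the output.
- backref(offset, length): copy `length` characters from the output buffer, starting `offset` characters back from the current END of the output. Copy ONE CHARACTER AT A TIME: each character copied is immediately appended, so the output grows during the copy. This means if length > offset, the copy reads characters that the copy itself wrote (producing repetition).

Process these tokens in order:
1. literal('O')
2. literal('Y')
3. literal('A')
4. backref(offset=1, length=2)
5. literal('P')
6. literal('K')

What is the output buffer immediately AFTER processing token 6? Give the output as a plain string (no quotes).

Token 1: literal('O'). Output: "O"
Token 2: literal('Y'). Output: "OY"
Token 3: literal('A'). Output: "OYA"
Token 4: backref(off=1, len=2) (overlapping!). Copied 'AA' from pos 2. Output: "OYAAA"
Token 5: literal('P'). Output: "OYAAAP"
Token 6: literal('K'). Output: "OYAAAPK"

Answer: OYAAAPK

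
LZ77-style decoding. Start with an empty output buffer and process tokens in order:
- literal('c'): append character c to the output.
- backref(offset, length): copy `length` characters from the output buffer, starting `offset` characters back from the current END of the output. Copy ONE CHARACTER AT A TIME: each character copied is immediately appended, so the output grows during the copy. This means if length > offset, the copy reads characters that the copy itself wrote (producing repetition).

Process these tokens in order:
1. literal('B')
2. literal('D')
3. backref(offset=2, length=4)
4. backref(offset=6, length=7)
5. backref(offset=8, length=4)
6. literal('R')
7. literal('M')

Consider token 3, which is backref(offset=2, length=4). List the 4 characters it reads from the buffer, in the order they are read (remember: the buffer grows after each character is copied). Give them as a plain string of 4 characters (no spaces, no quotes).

Token 1: literal('B'). Output: "B"
Token 2: literal('D'). Output: "BD"
Token 3: backref(off=2, len=4). Buffer before: "BD" (len 2)
  byte 1: read out[0]='B', append. Buffer now: "BDB"
  byte 2: read out[1]='D', append. Buffer now: "BDBD"
  byte 3: read out[2]='B', append. Buffer now: "BDBDB"
  byte 4: read out[3]='D', append. Buffer now: "BDBDBD"

Answer: BDBD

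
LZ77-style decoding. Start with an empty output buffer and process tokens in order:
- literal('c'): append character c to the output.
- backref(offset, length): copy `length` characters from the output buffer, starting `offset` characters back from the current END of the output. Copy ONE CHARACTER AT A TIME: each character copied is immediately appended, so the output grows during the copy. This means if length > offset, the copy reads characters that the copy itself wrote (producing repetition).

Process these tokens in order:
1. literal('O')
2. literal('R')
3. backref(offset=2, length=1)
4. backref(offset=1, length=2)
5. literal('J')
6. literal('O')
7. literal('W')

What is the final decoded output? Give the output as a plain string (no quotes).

Answer: OROOOJOW

Derivation:
Token 1: literal('O'). Output: "O"
Token 2: literal('R'). Output: "OR"
Token 3: backref(off=2, len=1). Copied 'O' from pos 0. Output: "ORO"
Token 4: backref(off=1, len=2) (overlapping!). Copied 'OO' from pos 2. Output: "OROOO"
Token 5: literal('J'). Output: "OROOOJ"
Token 6: literal('O'). Output: "OROOOJO"
Token 7: literal('W'). Output: "OROOOJOW"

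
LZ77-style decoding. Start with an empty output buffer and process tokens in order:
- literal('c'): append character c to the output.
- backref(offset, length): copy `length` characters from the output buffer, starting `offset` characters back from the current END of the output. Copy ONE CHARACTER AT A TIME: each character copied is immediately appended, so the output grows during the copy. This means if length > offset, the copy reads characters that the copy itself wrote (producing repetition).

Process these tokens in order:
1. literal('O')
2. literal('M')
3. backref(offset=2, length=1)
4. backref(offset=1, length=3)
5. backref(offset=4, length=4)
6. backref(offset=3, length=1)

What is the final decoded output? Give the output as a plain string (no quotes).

Token 1: literal('O'). Output: "O"
Token 2: literal('M'). Output: "OM"
Token 3: backref(off=2, len=1). Copied 'O' from pos 0. Output: "OMO"
Token 4: backref(off=1, len=3) (overlapping!). Copied 'OOO' from pos 2. Output: "OMOOOO"
Token 5: backref(off=4, len=4). Copied 'OOOO' from pos 2. Output: "OMOOOOOOOO"
Token 6: backref(off=3, len=1). Copied 'O' from pos 7. Output: "OMOOOOOOOOO"

Answer: OMOOOOOOOOO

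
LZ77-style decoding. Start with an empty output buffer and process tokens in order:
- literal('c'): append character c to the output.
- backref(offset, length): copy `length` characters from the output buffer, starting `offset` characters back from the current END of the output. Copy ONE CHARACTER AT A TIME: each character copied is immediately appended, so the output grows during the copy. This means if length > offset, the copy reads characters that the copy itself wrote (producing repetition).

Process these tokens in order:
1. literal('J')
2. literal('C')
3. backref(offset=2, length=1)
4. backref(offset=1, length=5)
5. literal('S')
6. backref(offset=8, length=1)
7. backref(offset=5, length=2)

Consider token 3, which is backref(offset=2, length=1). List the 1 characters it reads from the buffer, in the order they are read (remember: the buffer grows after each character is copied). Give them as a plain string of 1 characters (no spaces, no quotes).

Answer: J

Derivation:
Token 1: literal('J'). Output: "J"
Token 2: literal('C'). Output: "JC"
Token 3: backref(off=2, len=1). Buffer before: "JC" (len 2)
  byte 1: read out[0]='J', append. Buffer now: "JCJ"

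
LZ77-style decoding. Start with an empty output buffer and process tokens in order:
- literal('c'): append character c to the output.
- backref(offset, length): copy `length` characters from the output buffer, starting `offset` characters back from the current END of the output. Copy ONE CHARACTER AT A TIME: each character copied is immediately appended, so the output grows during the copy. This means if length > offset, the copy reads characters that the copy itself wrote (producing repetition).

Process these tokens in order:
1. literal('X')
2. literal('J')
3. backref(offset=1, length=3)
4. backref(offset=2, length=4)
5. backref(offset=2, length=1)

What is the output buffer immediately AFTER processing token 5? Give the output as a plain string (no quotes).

Answer: XJJJJJJJJJ

Derivation:
Token 1: literal('X'). Output: "X"
Token 2: literal('J'). Output: "XJ"
Token 3: backref(off=1, len=3) (overlapping!). Copied 'JJJ' from pos 1. Output: "XJJJJ"
Token 4: backref(off=2, len=4) (overlapping!). Copied 'JJJJ' from pos 3. Output: "XJJJJJJJJ"
Token 5: backref(off=2, len=1). Copied 'J' from pos 7. Output: "XJJJJJJJJJ"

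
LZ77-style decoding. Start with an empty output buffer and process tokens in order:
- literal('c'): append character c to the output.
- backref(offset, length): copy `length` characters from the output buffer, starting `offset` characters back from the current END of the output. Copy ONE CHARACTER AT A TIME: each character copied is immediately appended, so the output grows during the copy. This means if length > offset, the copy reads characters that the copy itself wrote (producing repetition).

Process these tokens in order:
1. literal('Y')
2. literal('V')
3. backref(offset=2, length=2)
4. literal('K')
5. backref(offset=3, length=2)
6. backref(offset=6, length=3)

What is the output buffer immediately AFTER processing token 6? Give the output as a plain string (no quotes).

Token 1: literal('Y'). Output: "Y"
Token 2: literal('V'). Output: "YV"
Token 3: backref(off=2, len=2). Copied 'YV' from pos 0. Output: "YVYV"
Token 4: literal('K'). Output: "YVYVK"
Token 5: backref(off=3, len=2). Copied 'YV' from pos 2. Output: "YVYVKYV"
Token 6: backref(off=6, len=3). Copied 'VYV' from pos 1. Output: "YVYVKYVVYV"

Answer: YVYVKYVVYV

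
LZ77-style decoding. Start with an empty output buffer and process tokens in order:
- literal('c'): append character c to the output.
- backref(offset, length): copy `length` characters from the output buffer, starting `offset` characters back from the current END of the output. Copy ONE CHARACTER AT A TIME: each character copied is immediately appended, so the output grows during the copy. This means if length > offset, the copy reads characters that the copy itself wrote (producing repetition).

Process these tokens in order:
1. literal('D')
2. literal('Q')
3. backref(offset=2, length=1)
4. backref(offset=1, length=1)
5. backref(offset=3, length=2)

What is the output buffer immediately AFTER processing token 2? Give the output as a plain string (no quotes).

Answer: DQ

Derivation:
Token 1: literal('D'). Output: "D"
Token 2: literal('Q'). Output: "DQ"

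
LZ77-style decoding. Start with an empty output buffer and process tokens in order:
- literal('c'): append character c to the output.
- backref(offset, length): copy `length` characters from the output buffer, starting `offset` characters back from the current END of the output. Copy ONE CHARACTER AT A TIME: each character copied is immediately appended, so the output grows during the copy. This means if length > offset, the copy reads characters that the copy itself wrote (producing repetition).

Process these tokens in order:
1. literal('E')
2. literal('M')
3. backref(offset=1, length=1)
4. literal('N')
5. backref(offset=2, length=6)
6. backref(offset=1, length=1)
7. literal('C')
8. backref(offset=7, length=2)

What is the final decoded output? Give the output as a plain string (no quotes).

Answer: EMMNMNMNMNNCNM

Derivation:
Token 1: literal('E'). Output: "E"
Token 2: literal('M'). Output: "EM"
Token 3: backref(off=1, len=1). Copied 'M' from pos 1. Output: "EMM"
Token 4: literal('N'). Output: "EMMN"
Token 5: backref(off=2, len=6) (overlapping!). Copied 'MNMNMN' from pos 2. Output: "EMMNMNMNMN"
Token 6: backref(off=1, len=1). Copied 'N' from pos 9. Output: "EMMNMNMNMNN"
Token 7: literal('C'). Output: "EMMNMNMNMNNC"
Token 8: backref(off=7, len=2). Copied 'NM' from pos 5. Output: "EMMNMNMNMNNCNM"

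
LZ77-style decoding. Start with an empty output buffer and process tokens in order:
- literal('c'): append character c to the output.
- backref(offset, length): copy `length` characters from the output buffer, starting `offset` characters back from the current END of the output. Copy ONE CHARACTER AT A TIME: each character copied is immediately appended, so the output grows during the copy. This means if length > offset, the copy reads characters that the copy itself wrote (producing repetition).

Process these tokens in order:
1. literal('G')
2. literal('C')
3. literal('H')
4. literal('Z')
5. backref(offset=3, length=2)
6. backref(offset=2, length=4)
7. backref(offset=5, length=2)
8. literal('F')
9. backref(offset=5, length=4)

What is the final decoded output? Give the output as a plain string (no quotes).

Answer: GCHZCHCHCHHCFCHHC

Derivation:
Token 1: literal('G'). Output: "G"
Token 2: literal('C'). Output: "GC"
Token 3: literal('H'). Output: "GCH"
Token 4: literal('Z'). Output: "GCHZ"
Token 5: backref(off=3, len=2). Copied 'CH' from pos 1. Output: "GCHZCH"
Token 6: backref(off=2, len=4) (overlapping!). Copied 'CHCH' from pos 4. Output: "GCHZCHCHCH"
Token 7: backref(off=5, len=2). Copied 'HC' from pos 5. Output: "GCHZCHCHCHHC"
Token 8: literal('F'). Output: "GCHZCHCHCHHCF"
Token 9: backref(off=5, len=4). Copied 'CHHC' from pos 8. Output: "GCHZCHCHCHHCFCHHC"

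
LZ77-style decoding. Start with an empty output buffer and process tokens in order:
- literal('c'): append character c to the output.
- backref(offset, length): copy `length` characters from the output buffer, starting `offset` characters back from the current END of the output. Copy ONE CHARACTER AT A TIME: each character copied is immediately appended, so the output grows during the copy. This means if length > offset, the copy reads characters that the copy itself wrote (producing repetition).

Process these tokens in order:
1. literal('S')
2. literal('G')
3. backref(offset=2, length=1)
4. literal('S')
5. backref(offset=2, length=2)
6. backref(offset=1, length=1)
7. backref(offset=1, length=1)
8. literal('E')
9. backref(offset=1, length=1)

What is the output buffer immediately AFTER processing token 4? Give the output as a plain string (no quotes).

Token 1: literal('S'). Output: "S"
Token 2: literal('G'). Output: "SG"
Token 3: backref(off=2, len=1). Copied 'S' from pos 0. Output: "SGS"
Token 4: literal('S'). Output: "SGSS"

Answer: SGSS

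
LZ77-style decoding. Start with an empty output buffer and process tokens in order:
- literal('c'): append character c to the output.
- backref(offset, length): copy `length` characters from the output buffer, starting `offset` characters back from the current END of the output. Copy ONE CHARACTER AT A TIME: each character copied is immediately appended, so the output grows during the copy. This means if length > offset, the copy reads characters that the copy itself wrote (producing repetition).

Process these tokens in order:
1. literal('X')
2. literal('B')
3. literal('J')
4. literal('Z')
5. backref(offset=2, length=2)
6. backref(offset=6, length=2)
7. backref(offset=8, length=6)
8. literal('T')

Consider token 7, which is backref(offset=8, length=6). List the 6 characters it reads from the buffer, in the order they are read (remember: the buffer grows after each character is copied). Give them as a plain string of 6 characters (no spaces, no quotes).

Answer: XBJZJZ

Derivation:
Token 1: literal('X'). Output: "X"
Token 2: literal('B'). Output: "XB"
Token 3: literal('J'). Output: "XBJ"
Token 4: literal('Z'). Output: "XBJZ"
Token 5: backref(off=2, len=2). Copied 'JZ' from pos 2. Output: "XBJZJZ"
Token 6: backref(off=6, len=2). Copied 'XB' from pos 0. Output: "XBJZJZXB"
Token 7: backref(off=8, len=6). Buffer before: "XBJZJZXB" (len 8)
  byte 1: read out[0]='X', append. Buffer now: "XBJZJZXBX"
  byte 2: read out[1]='B', append. Buffer now: "XBJZJZXBXB"
  byte 3: read out[2]='J', append. Buffer now: "XBJZJZXBXBJ"
  byte 4: read out[3]='Z', append. Buffer now: "XBJZJZXBXBJZ"
  byte 5: read out[4]='J', append. Buffer now: "XBJZJZXBXBJZJ"
  byte 6: read out[5]='Z', append. Buffer now: "XBJZJZXBXBJZJZ"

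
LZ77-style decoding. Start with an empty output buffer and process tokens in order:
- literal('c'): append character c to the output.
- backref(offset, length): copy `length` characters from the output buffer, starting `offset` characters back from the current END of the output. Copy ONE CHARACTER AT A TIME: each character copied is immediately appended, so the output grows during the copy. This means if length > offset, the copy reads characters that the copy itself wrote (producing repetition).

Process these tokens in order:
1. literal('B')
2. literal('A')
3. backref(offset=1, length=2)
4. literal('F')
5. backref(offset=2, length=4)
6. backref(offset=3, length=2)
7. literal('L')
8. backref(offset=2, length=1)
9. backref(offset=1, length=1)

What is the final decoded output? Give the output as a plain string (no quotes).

Token 1: literal('B'). Output: "B"
Token 2: literal('A'). Output: "BA"
Token 3: backref(off=1, len=2) (overlapping!). Copied 'AA' from pos 1. Output: "BAAA"
Token 4: literal('F'). Output: "BAAAF"
Token 5: backref(off=2, len=4) (overlapping!). Copied 'AFAF' from pos 3. Output: "BAAAFAFAF"
Token 6: backref(off=3, len=2). Copied 'FA' from pos 6. Output: "BAAAFAFAFFA"
Token 7: literal('L'). Output: "BAAAFAFAFFAL"
Token 8: backref(off=2, len=1). Copied 'A' from pos 10. Output: "BAAAFAFAFFALA"
Token 9: backref(off=1, len=1). Copied 'A' from pos 12. Output: "BAAAFAFAFFALAA"

Answer: BAAAFAFAFFALAA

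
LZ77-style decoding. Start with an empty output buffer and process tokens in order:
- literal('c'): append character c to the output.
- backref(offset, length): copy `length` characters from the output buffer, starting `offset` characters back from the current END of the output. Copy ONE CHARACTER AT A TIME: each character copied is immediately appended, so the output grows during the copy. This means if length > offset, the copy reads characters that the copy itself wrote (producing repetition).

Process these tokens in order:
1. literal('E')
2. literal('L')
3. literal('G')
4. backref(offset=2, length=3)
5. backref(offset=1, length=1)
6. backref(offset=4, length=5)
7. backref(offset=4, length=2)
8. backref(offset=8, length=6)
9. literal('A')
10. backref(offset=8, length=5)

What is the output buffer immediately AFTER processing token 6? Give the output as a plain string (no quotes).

Answer: ELGLGLLLGLLL

Derivation:
Token 1: literal('E'). Output: "E"
Token 2: literal('L'). Output: "EL"
Token 3: literal('G'). Output: "ELG"
Token 4: backref(off=2, len=3) (overlapping!). Copied 'LGL' from pos 1. Output: "ELGLGL"
Token 5: backref(off=1, len=1). Copied 'L' from pos 5. Output: "ELGLGLL"
Token 6: backref(off=4, len=5) (overlapping!). Copied 'LGLLL' from pos 3. Output: "ELGLGLLLGLLL"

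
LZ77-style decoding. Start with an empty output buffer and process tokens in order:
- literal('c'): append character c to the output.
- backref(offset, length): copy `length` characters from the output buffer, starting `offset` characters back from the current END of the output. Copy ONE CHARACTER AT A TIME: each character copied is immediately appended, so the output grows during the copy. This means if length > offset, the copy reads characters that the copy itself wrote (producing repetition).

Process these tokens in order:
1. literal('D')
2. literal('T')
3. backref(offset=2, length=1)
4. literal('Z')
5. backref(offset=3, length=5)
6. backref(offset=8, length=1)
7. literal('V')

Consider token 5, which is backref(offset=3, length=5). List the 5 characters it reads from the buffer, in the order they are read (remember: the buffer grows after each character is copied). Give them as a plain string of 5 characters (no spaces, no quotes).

Token 1: literal('D'). Output: "D"
Token 2: literal('T'). Output: "DT"
Token 3: backref(off=2, len=1). Copied 'D' from pos 0. Output: "DTD"
Token 4: literal('Z'). Output: "DTDZ"
Token 5: backref(off=3, len=5). Buffer before: "DTDZ" (len 4)
  byte 1: read out[1]='T', append. Buffer now: "DTDZT"
  byte 2: read out[2]='D', append. Buffer now: "DTDZTD"
  byte 3: read out[3]='Z', append. Buffer now: "DTDZTDZ"
  byte 4: read out[4]='T', append. Buffer now: "DTDZTDZT"
  byte 5: read out[5]='D', append. Buffer now: "DTDZTDZTD"

Answer: TDZTD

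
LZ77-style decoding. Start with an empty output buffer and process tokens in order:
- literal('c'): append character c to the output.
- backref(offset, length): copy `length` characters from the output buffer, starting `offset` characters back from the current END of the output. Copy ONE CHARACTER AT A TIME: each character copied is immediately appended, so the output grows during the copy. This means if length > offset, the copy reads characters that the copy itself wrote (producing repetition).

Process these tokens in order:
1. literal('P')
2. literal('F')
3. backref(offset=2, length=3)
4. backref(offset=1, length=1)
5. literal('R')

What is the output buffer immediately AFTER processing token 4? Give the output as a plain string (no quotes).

Answer: PFPFPP

Derivation:
Token 1: literal('P'). Output: "P"
Token 2: literal('F'). Output: "PF"
Token 3: backref(off=2, len=3) (overlapping!). Copied 'PFP' from pos 0. Output: "PFPFP"
Token 4: backref(off=1, len=1). Copied 'P' from pos 4. Output: "PFPFPP"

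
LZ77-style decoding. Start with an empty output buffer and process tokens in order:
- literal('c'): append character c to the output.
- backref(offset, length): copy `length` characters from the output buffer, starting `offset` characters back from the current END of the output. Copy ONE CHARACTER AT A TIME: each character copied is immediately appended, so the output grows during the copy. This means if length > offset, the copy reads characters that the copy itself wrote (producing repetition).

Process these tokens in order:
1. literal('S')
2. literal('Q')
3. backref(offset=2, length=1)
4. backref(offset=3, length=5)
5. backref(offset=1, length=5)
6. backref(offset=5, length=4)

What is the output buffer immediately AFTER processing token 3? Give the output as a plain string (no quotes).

Answer: SQS

Derivation:
Token 1: literal('S'). Output: "S"
Token 2: literal('Q'). Output: "SQ"
Token 3: backref(off=2, len=1). Copied 'S' from pos 0. Output: "SQS"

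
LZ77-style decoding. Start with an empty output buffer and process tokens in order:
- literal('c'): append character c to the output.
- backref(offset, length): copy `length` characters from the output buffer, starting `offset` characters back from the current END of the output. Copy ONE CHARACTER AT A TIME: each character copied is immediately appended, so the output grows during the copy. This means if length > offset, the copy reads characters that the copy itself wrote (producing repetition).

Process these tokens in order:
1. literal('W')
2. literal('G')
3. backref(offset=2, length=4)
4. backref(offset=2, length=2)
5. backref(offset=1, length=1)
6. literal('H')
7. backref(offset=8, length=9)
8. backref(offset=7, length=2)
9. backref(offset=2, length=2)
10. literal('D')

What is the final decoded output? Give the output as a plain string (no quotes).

Token 1: literal('W'). Output: "W"
Token 2: literal('G'). Output: "WG"
Token 3: backref(off=2, len=4) (overlapping!). Copied 'WGWG' from pos 0. Output: "WGWGWG"
Token 4: backref(off=2, len=2). Copied 'WG' from pos 4. Output: "WGWGWGWG"
Token 5: backref(off=1, len=1). Copied 'G' from pos 7. Output: "WGWGWGWGG"
Token 6: literal('H'). Output: "WGWGWGWGGH"
Token 7: backref(off=8, len=9) (overlapping!). Copied 'WGWGWGGHW' from pos 2. Output: "WGWGWGWGGHWGWGWGGHW"
Token 8: backref(off=7, len=2). Copied 'WG' from pos 12. Output: "WGWGWGWGGHWGWGWGGHWWG"
Token 9: backref(off=2, len=2). Copied 'WG' from pos 19. Output: "WGWGWGWGGHWGWGWGGHWWGWG"
Token 10: literal('D'). Output: "WGWGWGWGGHWGWGWGGHWWGWGD"

Answer: WGWGWGWGGHWGWGWGGHWWGWGD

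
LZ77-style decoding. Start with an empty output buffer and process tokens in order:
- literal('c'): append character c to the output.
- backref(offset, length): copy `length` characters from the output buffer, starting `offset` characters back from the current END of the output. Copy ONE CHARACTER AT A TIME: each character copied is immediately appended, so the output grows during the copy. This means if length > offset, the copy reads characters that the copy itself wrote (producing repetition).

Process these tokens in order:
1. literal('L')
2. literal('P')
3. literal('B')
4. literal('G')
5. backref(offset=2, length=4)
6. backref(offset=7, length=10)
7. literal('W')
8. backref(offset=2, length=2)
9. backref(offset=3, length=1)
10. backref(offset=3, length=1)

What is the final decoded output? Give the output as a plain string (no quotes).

Answer: LPBGBGBGPBGBGBGPBGWGWWG

Derivation:
Token 1: literal('L'). Output: "L"
Token 2: literal('P'). Output: "LP"
Token 3: literal('B'). Output: "LPB"
Token 4: literal('G'). Output: "LPBG"
Token 5: backref(off=2, len=4) (overlapping!). Copied 'BGBG' from pos 2. Output: "LPBGBGBG"
Token 6: backref(off=7, len=10) (overlapping!). Copied 'PBGBGBGPBG' from pos 1. Output: "LPBGBGBGPBGBGBGPBG"
Token 7: literal('W'). Output: "LPBGBGBGPBGBGBGPBGW"
Token 8: backref(off=2, len=2). Copied 'GW' from pos 17. Output: "LPBGBGBGPBGBGBGPBGWGW"
Token 9: backref(off=3, len=1). Copied 'W' from pos 18. Output: "LPBGBGBGPBGBGBGPBGWGWW"
Token 10: backref(off=3, len=1). Copied 'G' from pos 19. Output: "LPBGBGBGPBGBGBGPBGWGWWG"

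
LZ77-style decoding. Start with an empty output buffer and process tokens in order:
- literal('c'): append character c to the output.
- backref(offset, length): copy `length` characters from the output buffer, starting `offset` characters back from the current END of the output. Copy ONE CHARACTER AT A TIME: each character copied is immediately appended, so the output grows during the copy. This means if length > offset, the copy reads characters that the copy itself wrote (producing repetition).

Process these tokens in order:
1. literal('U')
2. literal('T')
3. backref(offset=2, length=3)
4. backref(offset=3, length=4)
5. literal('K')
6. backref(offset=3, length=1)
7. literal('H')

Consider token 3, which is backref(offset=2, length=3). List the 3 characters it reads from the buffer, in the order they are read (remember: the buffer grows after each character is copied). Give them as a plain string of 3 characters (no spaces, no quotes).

Answer: UTU

Derivation:
Token 1: literal('U'). Output: "U"
Token 2: literal('T'). Output: "UT"
Token 3: backref(off=2, len=3). Buffer before: "UT" (len 2)
  byte 1: read out[0]='U', append. Buffer now: "UTU"
  byte 2: read out[1]='T', append. Buffer now: "UTUT"
  byte 3: read out[2]='U', append. Buffer now: "UTUTU"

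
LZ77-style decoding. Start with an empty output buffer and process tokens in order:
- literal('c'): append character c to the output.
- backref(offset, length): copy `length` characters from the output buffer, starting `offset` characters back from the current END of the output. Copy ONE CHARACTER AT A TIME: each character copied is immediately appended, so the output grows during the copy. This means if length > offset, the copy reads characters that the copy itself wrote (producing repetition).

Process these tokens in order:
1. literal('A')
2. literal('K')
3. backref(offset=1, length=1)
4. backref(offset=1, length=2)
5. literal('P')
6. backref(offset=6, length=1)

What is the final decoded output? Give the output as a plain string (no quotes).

Token 1: literal('A'). Output: "A"
Token 2: literal('K'). Output: "AK"
Token 3: backref(off=1, len=1). Copied 'K' from pos 1. Output: "AKK"
Token 4: backref(off=1, len=2) (overlapping!). Copied 'KK' from pos 2. Output: "AKKKK"
Token 5: literal('P'). Output: "AKKKKP"
Token 6: backref(off=6, len=1). Copied 'A' from pos 0. Output: "AKKKKPA"

Answer: AKKKKPA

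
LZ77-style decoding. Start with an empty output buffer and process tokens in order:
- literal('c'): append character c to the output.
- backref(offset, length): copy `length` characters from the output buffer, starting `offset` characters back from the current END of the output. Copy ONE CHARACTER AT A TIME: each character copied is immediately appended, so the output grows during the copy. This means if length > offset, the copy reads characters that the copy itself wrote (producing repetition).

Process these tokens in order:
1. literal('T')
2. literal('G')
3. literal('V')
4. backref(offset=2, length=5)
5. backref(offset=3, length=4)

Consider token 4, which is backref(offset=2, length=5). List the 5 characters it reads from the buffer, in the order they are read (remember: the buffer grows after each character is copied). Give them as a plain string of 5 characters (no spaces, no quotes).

Answer: GVGVG

Derivation:
Token 1: literal('T'). Output: "T"
Token 2: literal('G'). Output: "TG"
Token 3: literal('V'). Output: "TGV"
Token 4: backref(off=2, len=5). Buffer before: "TGV" (len 3)
  byte 1: read out[1]='G', append. Buffer now: "TGVG"
  byte 2: read out[2]='V', append. Buffer now: "TGVGV"
  byte 3: read out[3]='G', append. Buffer now: "TGVGVG"
  byte 4: read out[4]='V', append. Buffer now: "TGVGVGV"
  byte 5: read out[5]='G', append. Buffer now: "TGVGVGVG"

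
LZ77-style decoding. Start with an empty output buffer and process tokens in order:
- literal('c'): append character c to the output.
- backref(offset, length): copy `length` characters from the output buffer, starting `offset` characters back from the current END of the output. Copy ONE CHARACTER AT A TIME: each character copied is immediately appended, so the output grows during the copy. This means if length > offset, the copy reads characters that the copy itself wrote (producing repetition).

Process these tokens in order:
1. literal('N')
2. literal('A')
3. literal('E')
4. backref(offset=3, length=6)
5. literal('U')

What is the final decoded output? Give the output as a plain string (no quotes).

Token 1: literal('N'). Output: "N"
Token 2: literal('A'). Output: "NA"
Token 3: literal('E'). Output: "NAE"
Token 4: backref(off=3, len=6) (overlapping!). Copied 'NAENAE' from pos 0. Output: "NAENAENAE"
Token 5: literal('U'). Output: "NAENAENAEU"

Answer: NAENAENAEU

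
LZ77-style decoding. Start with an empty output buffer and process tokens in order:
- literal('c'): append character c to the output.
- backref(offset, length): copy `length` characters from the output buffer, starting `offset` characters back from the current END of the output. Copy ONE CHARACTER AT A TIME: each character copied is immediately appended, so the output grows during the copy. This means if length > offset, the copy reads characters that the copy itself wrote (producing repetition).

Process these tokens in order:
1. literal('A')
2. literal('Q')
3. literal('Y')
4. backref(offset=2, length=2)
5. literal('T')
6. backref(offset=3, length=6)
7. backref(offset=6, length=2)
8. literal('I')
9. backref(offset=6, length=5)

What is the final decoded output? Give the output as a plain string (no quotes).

Token 1: literal('A'). Output: "A"
Token 2: literal('Q'). Output: "AQ"
Token 3: literal('Y'). Output: "AQY"
Token 4: backref(off=2, len=2). Copied 'QY' from pos 1. Output: "AQYQY"
Token 5: literal('T'). Output: "AQYQYT"
Token 6: backref(off=3, len=6) (overlapping!). Copied 'QYTQYT' from pos 3. Output: "AQYQYTQYTQYT"
Token 7: backref(off=6, len=2). Copied 'QY' from pos 6. Output: "AQYQYTQYTQYTQY"
Token 8: literal('I'). Output: "AQYQYTQYTQYTQYI"
Token 9: backref(off=6, len=5). Copied 'QYTQY' from pos 9. Output: "AQYQYTQYTQYTQYIQYTQY"

Answer: AQYQYTQYTQYTQYIQYTQY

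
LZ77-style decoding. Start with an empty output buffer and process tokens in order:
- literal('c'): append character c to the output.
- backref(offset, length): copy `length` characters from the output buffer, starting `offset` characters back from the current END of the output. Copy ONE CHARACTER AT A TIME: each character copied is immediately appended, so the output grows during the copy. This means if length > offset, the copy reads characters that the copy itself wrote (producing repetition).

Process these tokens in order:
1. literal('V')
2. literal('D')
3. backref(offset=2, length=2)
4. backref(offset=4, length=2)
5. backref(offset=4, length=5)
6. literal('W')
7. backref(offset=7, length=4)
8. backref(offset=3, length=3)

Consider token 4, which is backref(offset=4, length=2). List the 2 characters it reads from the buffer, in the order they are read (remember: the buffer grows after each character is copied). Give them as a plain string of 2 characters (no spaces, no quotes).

Answer: VD

Derivation:
Token 1: literal('V'). Output: "V"
Token 2: literal('D'). Output: "VD"
Token 3: backref(off=2, len=2). Copied 'VD' from pos 0. Output: "VDVD"
Token 4: backref(off=4, len=2). Buffer before: "VDVD" (len 4)
  byte 1: read out[0]='V', append. Buffer now: "VDVDV"
  byte 2: read out[1]='D', append. Buffer now: "VDVDVD"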